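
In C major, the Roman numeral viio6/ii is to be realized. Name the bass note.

The applied chord viio6/ii is rooted on C#: C#-E-G.
The figure 6 means first inversion — the third is in the bass.

E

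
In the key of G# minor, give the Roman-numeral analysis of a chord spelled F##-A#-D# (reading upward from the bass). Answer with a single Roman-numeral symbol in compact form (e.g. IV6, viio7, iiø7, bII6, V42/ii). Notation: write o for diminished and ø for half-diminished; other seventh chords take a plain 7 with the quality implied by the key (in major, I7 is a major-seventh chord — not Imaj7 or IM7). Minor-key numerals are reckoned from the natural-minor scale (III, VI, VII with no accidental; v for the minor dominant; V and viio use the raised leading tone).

V6

The pitches D#-F##-A# form a major triad rooted on D#.
In G# minor, D# is the dominant; the diatonic major triad there is V.
With F## in the bass the chord is in first inversion, so the figured bass is 6.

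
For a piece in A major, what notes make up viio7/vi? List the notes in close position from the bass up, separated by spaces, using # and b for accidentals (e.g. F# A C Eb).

E# G# B D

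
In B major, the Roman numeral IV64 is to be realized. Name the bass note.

B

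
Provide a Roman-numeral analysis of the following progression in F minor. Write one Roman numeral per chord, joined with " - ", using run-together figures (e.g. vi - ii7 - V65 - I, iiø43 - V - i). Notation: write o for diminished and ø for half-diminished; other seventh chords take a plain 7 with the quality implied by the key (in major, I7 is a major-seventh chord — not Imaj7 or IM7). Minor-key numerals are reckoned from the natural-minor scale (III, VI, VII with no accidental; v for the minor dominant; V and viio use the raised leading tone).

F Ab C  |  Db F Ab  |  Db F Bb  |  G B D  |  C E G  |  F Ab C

i - VI - iv6 - V/V - V - i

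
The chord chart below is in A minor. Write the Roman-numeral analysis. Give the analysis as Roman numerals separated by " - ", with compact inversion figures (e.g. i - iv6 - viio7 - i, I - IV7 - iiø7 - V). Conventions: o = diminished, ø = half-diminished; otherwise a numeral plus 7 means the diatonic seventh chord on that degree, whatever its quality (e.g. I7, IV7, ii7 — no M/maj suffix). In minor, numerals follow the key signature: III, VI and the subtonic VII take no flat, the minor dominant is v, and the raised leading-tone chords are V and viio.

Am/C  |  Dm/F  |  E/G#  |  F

i6 - iv6 - V6 - VI

Am/C has root A, degree 1 in A minor, so i6.
Dm/F: minor triad on D = scale degree 4 → iv6.
E/G#: major triad on E = scale degree 5 → V6.
F: root F is the submediant; major triad there is VI.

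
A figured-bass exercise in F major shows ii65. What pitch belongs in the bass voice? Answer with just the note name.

Bb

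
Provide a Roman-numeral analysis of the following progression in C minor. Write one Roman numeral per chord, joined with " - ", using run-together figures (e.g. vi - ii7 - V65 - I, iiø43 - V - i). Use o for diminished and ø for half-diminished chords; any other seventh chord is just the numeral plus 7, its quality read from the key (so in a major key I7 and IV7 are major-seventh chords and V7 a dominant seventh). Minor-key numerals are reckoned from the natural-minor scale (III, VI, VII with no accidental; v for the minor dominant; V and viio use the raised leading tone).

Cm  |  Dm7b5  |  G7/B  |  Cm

Cm: minor triad on C = scale degree 1 → i.
Dm7b5: half-diminished seventh chord on D = scale degree 2 → iiø7.
G7/B: root G is the dominant; dominant seventh chord there is V65.
Cm: minor triad on C = scale degree 1 → i.

i - iiø7 - V65 - i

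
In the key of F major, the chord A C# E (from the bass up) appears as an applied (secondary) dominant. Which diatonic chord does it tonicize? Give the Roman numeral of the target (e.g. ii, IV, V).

vi

The chord is a major triad on A.
A dominant resolves down a perfect fifth: A → D. In F major, D is scale degree 6, i.e. vi.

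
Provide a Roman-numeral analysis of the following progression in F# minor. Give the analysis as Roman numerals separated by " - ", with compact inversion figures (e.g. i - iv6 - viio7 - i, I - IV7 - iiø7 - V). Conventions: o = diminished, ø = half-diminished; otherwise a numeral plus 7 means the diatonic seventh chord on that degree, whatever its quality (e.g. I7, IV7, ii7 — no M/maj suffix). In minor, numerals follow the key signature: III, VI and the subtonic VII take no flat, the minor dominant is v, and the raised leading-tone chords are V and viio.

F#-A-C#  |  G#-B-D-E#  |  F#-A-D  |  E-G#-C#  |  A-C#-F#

i - viio65 - VI6 - v6 - i6

F#-A-C#: root F# is the tonic; minor triad there is i.
G#-B-D-E#: fully diminished seventh chord on E# = scale degree 7 → viio65.
F#-A-D: root D is the submediant; major triad there is VI6.
E-G#-C#: root C# is the dominant; minor triad there is v6.
A-C#-F#: minor triad on F# = scale degree 1 → i6.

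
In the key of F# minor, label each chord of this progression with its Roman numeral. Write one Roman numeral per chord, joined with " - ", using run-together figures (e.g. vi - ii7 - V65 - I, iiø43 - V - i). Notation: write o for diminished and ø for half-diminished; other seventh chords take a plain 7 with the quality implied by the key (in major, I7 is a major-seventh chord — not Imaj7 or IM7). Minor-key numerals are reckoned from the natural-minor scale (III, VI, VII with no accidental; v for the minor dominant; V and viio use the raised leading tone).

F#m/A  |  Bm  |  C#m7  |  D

i6 - iv - v7 - VI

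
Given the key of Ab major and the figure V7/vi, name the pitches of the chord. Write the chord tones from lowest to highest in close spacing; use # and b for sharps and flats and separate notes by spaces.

V7/vi is a secondary dominant — the dominant seventh of vi. vi in Ab major is F, so the applied chord's root is C, a perfect fifth above.
Building a dominant seventh chord on C gives C-E-G-Bb.

C E G Bb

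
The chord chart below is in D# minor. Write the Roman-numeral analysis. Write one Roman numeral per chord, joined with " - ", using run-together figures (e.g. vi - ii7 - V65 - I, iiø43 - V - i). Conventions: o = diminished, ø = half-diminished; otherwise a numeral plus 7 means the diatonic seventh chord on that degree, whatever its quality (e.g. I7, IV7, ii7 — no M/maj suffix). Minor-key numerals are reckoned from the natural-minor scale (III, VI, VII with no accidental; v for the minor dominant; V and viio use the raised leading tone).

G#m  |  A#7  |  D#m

iv - V7 - i

G#m: minor triad on G# = scale degree 4 → iv.
A#7 has root A#, degree 5 in D# minor, so V7.
D#m has root D#, degree 1 in D# minor, so i.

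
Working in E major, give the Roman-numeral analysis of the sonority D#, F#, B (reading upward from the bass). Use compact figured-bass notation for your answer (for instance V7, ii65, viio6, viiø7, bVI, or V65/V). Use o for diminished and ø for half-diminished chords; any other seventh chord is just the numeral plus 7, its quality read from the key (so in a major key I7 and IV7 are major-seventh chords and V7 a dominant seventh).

V6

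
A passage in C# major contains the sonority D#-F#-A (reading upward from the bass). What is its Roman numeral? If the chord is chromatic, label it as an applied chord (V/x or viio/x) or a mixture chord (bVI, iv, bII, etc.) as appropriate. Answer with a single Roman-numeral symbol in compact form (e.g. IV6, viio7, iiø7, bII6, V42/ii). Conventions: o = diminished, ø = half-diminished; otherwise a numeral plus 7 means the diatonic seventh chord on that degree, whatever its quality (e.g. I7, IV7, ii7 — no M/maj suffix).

iio

The pitches D#-F#-A form a diminished triad rooted on D#.
D# is the second degree of C# major. This is the diminished supertonic triad, borrowed from the parallel minor.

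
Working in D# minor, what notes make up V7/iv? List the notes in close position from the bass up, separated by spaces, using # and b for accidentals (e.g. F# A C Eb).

D# F## A# C#

The slash means an applied dominant: we want the dominant of iv. In D# minor, iv is G# minor, and its dominant is built on D#.
Building a dominant seventh chord on D# gives D#-F##-A#-C#.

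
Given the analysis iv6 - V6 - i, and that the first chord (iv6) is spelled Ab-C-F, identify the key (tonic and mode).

C minor

The chord Fm/Ab is a minor triad rooted on F; its label is iv6.
Counting down 3 scale steps from F places the tonic on C; a minor triad on degree 4 is diatonic only in minor.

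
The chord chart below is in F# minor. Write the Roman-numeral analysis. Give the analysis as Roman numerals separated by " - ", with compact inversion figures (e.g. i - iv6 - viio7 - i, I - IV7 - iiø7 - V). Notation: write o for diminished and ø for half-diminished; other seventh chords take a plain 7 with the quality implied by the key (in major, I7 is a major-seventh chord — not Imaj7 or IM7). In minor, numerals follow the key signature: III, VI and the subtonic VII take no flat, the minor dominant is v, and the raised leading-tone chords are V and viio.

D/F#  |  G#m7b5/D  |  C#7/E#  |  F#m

D/F#: major triad on D = scale degree 6 → VI6.
G#m7b5/D has root G#, degree 2 in F# minor, so iiø43.
C#7/E#: root C# is the dominant; dominant seventh chord there is V65.
F#m: root F# is the tonic; minor triad there is i.

VI6 - iiø43 - V65 - i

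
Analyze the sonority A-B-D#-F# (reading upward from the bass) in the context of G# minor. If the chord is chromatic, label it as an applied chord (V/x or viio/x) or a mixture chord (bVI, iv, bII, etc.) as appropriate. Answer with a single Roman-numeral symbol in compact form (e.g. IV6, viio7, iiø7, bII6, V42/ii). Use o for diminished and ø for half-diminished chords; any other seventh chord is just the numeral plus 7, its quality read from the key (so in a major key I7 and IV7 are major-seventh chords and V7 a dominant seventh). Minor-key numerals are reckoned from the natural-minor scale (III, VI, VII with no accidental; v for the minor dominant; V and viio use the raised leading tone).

Stacked in thirds the chord is B-D#-F#-A: a dominant seventh chord on B.
B is not a diatonic chord root with this quality in G# minor, but it lies a perfect fifth above E (VI), so the chord functions as an applied dominant of VI.
With A in the bass the chord is in third inversion, so the figured bass is 42.

V42/VI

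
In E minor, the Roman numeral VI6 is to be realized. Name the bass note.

E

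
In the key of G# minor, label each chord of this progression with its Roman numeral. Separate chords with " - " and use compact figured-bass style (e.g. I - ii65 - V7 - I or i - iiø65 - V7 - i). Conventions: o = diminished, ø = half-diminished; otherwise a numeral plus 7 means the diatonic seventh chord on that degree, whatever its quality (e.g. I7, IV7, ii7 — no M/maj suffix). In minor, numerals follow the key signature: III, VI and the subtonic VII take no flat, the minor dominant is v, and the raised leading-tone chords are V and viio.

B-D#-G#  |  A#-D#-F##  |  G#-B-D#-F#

i6 - V64 - i7

B-D#-G# has root G#, degree 1 in G# minor, so i6.
A#-D#-F## has root D#, degree 5 in G# minor, so V64.
G#-B-D#-F# has root G#, degree 1 in G# minor, so i7.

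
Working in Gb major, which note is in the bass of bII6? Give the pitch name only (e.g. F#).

bII in Gb major has root Abb; the chord is Abb-Cb-Ebb.
The figure 6 means first inversion — the third is in the bass.

Cb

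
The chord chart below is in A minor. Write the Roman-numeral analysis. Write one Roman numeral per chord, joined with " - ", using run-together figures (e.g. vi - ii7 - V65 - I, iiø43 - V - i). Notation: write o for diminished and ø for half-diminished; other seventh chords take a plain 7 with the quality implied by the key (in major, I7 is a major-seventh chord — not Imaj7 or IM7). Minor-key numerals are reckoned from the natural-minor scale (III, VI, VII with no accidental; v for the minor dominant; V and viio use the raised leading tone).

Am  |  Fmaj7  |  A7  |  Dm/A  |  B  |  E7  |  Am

Am: root A is the tonic; minor triad there is i.
Fmaj7: major seventh chord on F = scale degree 6 → VI7.
A7 is the secondary dominant of iv (dominant seventh chord on A): V7/iv.
Dm/A has root D, degree 4 in A minor, so iv64.
B is the secondary dominant of V (major triad on B): V/V.
E7 has root E, degree 5 in A minor, so V7.
Am has root A, degree 1 in A minor, so i.

i - VI7 - V7/iv - iv64 - V/V - V7 - i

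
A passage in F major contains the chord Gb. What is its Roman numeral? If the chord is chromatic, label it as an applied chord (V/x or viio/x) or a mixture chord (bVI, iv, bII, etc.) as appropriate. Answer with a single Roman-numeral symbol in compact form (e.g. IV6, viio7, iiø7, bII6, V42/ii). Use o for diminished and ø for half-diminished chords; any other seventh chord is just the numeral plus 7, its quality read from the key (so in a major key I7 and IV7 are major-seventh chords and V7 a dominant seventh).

bII

Stacked in thirds the chord is Gb-Bb-Db: a major triad on Gb.
Gb is the lowered second degree of F major (diatonic 2 would be G). This is the Neapolitan chord — a major triad on the lowered second degree.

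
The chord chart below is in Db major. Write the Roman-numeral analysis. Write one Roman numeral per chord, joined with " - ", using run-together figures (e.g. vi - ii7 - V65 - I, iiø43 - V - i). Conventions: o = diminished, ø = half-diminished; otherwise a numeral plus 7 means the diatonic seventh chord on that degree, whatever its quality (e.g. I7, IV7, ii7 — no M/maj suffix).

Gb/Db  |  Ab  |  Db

IV64 - V - I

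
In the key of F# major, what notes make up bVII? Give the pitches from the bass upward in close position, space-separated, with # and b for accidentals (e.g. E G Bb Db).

E G# B

bVII is a major triad on the lowered seventh degree (the subtonic), borrowed from the parallel minor. In F# major that root is E.
So the chord is E-G#-B.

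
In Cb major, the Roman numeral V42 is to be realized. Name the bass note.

Fb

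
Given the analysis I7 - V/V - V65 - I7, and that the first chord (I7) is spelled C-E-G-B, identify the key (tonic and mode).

I7 is given as C-E-G-B — a major seventh chord with root C.
If C is scale degree 1 and the mode makes that degree carry a major seventh chord, the tonic is C and the mode is major.

C major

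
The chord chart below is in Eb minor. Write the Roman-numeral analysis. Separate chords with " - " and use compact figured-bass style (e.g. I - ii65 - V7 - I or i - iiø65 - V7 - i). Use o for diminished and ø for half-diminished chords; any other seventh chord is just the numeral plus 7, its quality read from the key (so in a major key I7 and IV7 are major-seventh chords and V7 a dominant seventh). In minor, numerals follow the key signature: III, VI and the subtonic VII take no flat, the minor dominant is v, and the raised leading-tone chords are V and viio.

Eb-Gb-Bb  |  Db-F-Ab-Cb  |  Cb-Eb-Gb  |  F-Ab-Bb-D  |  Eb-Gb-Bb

Eb-Gb-Bb has root Eb, degree 1 in Eb minor, so i.
Db-F-Ab-Cb has root Db, degree 7 in Eb minor, so VII7.
Cb-Eb-Gb: root Cb is the submediant; major triad there is VI.
F-Ab-Bb-D has root Bb, degree 5 in Eb minor, so V43.
Eb-Gb-Bb has root Eb, degree 1 in Eb minor, so i.

i - VII7 - VI - V43 - i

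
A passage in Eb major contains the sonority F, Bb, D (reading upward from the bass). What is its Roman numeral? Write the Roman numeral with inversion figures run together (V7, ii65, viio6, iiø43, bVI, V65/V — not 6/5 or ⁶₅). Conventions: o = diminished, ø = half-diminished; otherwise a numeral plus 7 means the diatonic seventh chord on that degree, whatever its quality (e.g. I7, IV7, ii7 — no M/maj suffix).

V64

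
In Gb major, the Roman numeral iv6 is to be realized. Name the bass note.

iv in Gb major has root Cb; the chord is Cb-Ebb-Gb.
The figure 6 means first inversion — the third is in the bass.

Ebb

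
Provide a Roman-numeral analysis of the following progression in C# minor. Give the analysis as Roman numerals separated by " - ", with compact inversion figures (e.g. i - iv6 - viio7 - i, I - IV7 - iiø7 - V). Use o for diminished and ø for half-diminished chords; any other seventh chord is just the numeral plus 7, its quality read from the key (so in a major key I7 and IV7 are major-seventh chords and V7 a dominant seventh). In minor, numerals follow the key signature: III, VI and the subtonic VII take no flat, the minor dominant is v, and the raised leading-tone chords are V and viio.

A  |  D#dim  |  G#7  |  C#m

VI - iio - V7 - i

A: major triad on A = scale degree 6 → VI.
D#dim has root D#, degree 2 in C# minor, so iio.
G#7: dominant seventh chord on G# = scale degree 5 → V7.
C#m: minor triad on C# = scale degree 1 → i.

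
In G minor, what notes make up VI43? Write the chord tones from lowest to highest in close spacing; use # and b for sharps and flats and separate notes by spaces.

In G minor, the submediant is Eb, and the diatonic chord built there is a major seventh chord.
That chord is spelled Eb-G-Bb-D.
With the 43 figure the chord is in second inversion; from the bass Bb upward in close position it reads Bb-D-Eb-G.

Bb D Eb G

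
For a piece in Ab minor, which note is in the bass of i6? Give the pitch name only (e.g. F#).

Cb

i in Ab minor has root Ab; the chord is Ab-Cb-Eb.
The figure 6 means first inversion — the third is in the bass.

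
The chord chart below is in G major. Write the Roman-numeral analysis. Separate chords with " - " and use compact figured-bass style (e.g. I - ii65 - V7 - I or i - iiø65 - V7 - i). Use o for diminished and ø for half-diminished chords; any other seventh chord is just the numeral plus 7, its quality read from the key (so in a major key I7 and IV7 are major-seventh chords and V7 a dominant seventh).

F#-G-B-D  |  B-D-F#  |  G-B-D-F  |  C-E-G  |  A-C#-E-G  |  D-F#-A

F#-G-B-D: root G is the tonic; major seventh chord there is I42.
B-D-F#: minor triad on B = scale degree 3 → iii.
G-B-D-F is the secondary dominant of IV (dominant seventh chord on G): V7/IV.
C-E-G: root C is the subdominant; major triad there is IV.
A-C#-E-G: a dominant seventh chord on A, the applied dominant of V → V7/V.
D-F#-A: major triad on D = scale degree 5 → V.

I42 - iii - V7/IV - IV - V7/V - V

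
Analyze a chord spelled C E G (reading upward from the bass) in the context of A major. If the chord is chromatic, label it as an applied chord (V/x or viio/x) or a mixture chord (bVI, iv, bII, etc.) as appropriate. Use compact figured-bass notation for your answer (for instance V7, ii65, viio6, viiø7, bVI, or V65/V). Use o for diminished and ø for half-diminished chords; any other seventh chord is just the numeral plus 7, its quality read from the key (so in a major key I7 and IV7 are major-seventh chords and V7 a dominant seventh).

bIII

Stacked in thirds the chord is C-E-G: a major triad on C.
C is the lowered third degree of A major (diatonic 3 would be C#). This is a major triad on the lowered third degree, borrowed from the parallel minor.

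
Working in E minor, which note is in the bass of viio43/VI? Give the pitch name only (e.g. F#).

F

The applied chord viio43/VI is rooted on B: B-D-F-Ab.
The figure 43 means second inversion — the fifth is in the bass.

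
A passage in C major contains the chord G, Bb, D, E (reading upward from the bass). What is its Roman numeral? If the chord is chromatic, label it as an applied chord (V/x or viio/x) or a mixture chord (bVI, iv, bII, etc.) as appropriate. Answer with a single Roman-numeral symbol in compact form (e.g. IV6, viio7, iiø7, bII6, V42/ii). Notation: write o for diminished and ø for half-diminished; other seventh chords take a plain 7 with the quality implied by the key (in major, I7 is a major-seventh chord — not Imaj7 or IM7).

The pitches E-G-Bb-D form a half-diminished seventh chord rooted on E.
E sits a half step below F (IV in C major); a diminished chord there is the applied leading-tone chord of IV.
With G in the bass the chord is in first inversion, so the figured bass is 65.

viiø65/IV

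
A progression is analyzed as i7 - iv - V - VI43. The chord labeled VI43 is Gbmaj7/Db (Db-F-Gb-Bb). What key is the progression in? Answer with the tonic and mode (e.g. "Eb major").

Bb minor

The chord Gbmaj7/Db is a major seventh chord rooted on Gb; its label is VI43.
Counting down 5 scale steps from Gb places the tonic on Bb; a major seventh chord on degree 6 is diatonic only in minor.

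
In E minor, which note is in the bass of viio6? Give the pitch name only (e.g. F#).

F#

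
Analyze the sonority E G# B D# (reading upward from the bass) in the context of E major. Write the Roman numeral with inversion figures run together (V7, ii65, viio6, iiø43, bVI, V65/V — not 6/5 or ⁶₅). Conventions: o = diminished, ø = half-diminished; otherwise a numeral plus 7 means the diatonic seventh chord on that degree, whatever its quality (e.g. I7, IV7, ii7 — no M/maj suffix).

I7

The pitches E-G#-B-D# form a major seventh chord rooted on E.
In E major, E is the tonic; the diatonic major seventh chord there is I7.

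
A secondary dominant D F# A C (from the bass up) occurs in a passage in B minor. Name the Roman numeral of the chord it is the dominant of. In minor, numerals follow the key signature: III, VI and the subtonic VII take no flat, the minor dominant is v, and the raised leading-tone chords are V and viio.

VI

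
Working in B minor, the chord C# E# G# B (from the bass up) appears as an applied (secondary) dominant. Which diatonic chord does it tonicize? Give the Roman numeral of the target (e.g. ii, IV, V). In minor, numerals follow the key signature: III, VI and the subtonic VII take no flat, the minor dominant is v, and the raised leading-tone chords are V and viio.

V

The chord is a dominant seventh chord on C#.
A dominant resolves down a perfect fifth: C# → F#. In B minor, F# is scale degree 5, i.e. V.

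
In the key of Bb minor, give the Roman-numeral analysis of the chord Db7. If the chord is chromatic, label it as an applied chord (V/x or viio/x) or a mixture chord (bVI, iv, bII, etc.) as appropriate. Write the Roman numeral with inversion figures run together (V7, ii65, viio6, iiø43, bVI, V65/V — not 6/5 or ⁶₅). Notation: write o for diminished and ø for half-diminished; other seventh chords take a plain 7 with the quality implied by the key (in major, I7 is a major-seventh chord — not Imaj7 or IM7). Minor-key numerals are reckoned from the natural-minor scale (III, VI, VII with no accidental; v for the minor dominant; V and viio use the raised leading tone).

Stacked in thirds the chord is Db-F-Ab-Cb: a dominant seventh chord on Db.
Db is not a diatonic chord root with this quality in Bb minor, but it lies a perfect fifth above Gb (VI), so the chord functions as an applied dominant of VI.

V7/VI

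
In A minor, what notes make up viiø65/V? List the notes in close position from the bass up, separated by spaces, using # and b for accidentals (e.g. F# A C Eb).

F# A C# D#

The slash marks an applied leading-tone chord: viio of V. In A minor, V is E, so the leading tone to it is D#, a half step below.
Building a half-diminished seventh chord on D# gives D#-F#-A-C#.
The figured bass 65 indicates first inversion, placing the third (F#) in the bass: F#-A-C#-D#.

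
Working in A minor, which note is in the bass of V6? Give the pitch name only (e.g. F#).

G#

V in A minor has root E; the chord is E-G#-B.
The figure 6 means first inversion — the third is in the bass.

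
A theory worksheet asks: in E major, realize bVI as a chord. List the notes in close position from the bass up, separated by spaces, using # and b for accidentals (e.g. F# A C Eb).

C E G

Scale degree 6 in E major is C#; lowering it a half step gives C. bVI is a major triad on the lowered sixth degree, borrowed from the parallel minor.
So the chord is C-E-G, a major triad.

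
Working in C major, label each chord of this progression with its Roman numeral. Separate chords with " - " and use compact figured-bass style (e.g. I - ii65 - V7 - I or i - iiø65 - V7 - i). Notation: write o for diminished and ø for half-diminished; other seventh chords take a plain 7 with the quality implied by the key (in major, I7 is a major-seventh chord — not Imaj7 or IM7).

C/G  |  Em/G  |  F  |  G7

C/G: major triad on C = scale degree 1 → I64.
Em/G: root E is the mediant; minor triad there is iii6.
F has root F, degree 4 in C major, so IV.
G7 has root G, degree 5 in C major, so V7.

I64 - iii6 - IV - V7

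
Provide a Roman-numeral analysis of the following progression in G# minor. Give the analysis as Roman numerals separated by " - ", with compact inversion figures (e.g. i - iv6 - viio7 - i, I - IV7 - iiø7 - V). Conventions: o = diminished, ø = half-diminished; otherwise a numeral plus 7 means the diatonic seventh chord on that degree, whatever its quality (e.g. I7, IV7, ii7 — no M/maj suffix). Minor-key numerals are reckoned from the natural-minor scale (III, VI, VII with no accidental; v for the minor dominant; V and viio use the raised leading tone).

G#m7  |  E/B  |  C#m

i7 - VI64 - iv

G#m7 has root G#, degree 1 in G# minor, so i7.
E/B: root E is the submediant; major triad there is VI64.
C#m: root C# is the subdominant; minor triad there is iv.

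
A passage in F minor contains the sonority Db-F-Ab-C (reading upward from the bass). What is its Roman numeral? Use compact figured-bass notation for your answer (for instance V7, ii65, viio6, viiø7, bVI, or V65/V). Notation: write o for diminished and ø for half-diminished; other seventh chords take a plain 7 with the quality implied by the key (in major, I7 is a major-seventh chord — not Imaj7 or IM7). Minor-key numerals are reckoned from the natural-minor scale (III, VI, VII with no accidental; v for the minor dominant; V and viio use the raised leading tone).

VI7

The pitches Db-F-Ab-C form a major seventh chord rooted on Db.
Db is scale degree 6 in F minor, and a major seventh chord on that degree is written VI7.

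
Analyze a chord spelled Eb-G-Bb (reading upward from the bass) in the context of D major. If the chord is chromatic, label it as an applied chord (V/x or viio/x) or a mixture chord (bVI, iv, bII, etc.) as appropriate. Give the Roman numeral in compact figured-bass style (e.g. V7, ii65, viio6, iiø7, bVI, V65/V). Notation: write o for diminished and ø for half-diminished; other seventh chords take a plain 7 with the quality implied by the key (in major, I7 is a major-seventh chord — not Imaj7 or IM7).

The pitches Eb-G-Bb form a major triad rooted on Eb.
Eb is the lowered second degree of D major (diatonic 2 would be E). This is the Neapolitan chord — a major triad on the lowered second degree.

bII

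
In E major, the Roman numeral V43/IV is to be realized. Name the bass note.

The applied chord V43/IV is rooted on E: E-G#-B-D.
The figure 43 means second inversion — the fifth is in the bass.

B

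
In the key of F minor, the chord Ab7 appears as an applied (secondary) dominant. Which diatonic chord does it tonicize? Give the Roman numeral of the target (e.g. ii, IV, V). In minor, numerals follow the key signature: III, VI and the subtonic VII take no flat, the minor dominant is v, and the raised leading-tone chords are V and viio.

The chord is a dominant seventh chord on Ab.
A dominant resolves down a perfect fifth: Ab → Db. In F minor, Db is scale degree 6, i.e. VI.

VI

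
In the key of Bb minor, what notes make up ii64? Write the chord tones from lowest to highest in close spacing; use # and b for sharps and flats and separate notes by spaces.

G C Eb

ii64 is the minor supertonic, borrowed from the parallel major (the Dorian ii). In Bb minor that root is C.
So the chord is C-Eb-G, a minor triad.
With the 64 figure the chord is in second inversion; from the bass G upward in close position it reads G-C-Eb.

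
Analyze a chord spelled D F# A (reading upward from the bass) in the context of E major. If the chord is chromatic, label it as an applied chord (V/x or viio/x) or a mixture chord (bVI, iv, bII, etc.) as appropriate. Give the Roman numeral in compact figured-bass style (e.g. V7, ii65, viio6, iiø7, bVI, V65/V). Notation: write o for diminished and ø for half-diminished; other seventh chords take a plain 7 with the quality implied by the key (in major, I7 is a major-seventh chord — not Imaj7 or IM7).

bVII

The pitches D-F#-A form a major triad rooted on D.
D is the lowered seventh degree of E major (diatonic 7 would be D#). This is a major triad on the lowered seventh degree (the subtonic), borrowed from the parallel minor.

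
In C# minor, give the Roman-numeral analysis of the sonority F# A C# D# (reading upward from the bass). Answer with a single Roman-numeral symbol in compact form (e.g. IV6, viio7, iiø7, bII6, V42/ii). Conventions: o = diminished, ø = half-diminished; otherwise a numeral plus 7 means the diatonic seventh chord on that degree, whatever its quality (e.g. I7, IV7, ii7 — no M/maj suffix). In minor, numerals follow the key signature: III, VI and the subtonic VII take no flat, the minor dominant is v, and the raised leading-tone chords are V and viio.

The pitches D#-F#-A-C# form a half-diminished seventh chord rooted on D#.
D# is scale degree 2 in C# minor, and a half-diminished seventh chord on that degree is written iiø7.
With F# in the bass the chord is in first inversion, so the figured bass is 65.

iiø65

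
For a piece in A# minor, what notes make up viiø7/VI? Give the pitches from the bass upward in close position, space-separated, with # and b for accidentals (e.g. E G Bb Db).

E# G# B D#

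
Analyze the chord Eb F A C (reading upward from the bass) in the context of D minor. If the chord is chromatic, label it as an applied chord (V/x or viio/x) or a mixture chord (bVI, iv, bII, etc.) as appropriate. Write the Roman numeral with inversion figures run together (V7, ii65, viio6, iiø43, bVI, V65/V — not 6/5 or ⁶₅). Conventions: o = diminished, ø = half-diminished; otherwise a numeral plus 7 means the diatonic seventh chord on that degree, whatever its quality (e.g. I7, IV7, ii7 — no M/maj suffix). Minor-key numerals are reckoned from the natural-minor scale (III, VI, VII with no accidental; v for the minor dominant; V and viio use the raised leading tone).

V42/VI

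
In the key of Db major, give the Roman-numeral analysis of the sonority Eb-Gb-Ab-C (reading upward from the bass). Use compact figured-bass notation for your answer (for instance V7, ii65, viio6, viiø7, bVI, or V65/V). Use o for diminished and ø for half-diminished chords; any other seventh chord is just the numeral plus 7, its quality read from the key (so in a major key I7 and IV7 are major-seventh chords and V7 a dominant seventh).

The pitches Ab-C-Eb-Gb form a dominant seventh chord rooted on Ab.
Ab is scale degree 5 in Db major, and a dominant seventh chord on that degree is written V7.
With Eb in the bass the chord is in second inversion, so the figured bass is 43.

V43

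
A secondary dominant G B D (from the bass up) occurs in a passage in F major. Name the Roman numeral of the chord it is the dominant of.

The chord is a major triad on G.
A dominant resolves down a perfect fifth: G → C. In F major, C is scale degree 5, i.e. V.

V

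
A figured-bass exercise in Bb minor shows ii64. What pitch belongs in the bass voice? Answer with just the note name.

G

ii in Bb minor has root C; the chord is C-Eb-G.
The figure 64 means second inversion — the fifth is in the bass.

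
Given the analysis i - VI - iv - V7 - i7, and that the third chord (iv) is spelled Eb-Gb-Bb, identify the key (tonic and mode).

Bb minor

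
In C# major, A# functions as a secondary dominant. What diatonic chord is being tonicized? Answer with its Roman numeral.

ii

The chord is a major triad on A#.
A dominant resolves down a perfect fifth: A# → D#. In C# major, D# is scale degree 2, i.e. ii.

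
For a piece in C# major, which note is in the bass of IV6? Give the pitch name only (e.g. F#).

IV in C# major has root F#; the chord is F#-A#-C#.
The figure 6 means first inversion — the third is in the bass.

A#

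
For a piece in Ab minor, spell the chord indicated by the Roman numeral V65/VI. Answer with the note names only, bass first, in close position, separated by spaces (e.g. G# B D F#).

Eb Gb Bbb Cb

V65/VI is a secondary dominant — the dominant seventh of VI. VI in Ab minor is Fb, so the applied chord's root is Cb, a perfect fifth above.
Building a dominant seventh chord on Cb gives Cb-Eb-Gb-Bbb.
The figured bass 65 indicates first inversion, placing the third (Eb) in the bass: Eb-Gb-Bbb-Cb.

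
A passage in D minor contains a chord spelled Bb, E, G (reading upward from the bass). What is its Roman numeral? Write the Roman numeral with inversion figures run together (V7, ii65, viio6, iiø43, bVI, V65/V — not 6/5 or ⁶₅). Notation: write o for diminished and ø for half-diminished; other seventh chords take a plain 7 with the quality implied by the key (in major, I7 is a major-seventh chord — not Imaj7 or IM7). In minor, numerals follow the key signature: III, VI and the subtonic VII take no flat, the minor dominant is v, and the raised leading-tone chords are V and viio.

Stacked in thirds the chord is E-G-Bb: a diminished triad on E.
In D minor, E is the supertonic; the diatonic diminished triad there is iio.
With Bb in the bass the chord is in second inversion, so the figured bass is 64.

iio64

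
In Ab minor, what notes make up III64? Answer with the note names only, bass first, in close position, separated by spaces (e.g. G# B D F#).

Gb Cb Eb

In Ab minor, the third degree is Cb, and the diatonic chord built there is a major triad.
That chord is spelled Cb-Eb-Gb.
With the 64 figure the chord is in second inversion; from the bass Gb upward in close position it reads Gb-Cb-Eb.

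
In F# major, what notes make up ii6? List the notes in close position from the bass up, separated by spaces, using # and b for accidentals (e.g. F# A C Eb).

B D# G#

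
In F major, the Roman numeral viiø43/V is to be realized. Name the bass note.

The applied chord viiø43/V is rooted on B: B-D-F-A.
The figure 43 means second inversion — the fifth is in the bass.

F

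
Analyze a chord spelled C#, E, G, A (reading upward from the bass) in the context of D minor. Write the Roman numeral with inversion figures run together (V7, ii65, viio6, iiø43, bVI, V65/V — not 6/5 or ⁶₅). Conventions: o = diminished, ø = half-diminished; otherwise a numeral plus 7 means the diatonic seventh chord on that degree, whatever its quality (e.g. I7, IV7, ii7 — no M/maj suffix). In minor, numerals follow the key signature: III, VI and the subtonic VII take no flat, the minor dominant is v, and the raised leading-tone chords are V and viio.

Stacked in thirds the chord is A-C#-E-G: a dominant seventh chord on A.
In D minor, A is the dominant; the diatonic dominant seventh chord there is V7.
With C# in the bass the chord is in first inversion, so the figured bass is 65.

V65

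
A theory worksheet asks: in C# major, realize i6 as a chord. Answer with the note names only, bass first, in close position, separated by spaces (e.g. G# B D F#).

E G# C#

Scale degree 1 in C# major is C#; here the chord built on it is altered to a minor triad. i6 is the minor tonic, borrowed from the parallel minor.
So the chord is C#-E-G#.
The figured bass 6 indicates first inversion, placing the third (E) in the bass: E-G#-C#.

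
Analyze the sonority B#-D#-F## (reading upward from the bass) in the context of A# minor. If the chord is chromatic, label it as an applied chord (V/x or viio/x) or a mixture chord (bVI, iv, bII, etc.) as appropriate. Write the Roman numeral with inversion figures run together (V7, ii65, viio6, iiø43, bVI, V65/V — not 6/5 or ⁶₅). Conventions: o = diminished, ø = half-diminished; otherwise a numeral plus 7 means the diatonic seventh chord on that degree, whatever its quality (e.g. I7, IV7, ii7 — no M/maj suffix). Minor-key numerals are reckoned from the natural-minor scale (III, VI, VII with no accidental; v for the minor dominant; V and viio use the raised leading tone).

The pitches B#-D#-F## form a minor triad rooted on B#.
B# is the second degree of A# minor. This is the minor supertonic, borrowed from the parallel major (the Dorian ii).

ii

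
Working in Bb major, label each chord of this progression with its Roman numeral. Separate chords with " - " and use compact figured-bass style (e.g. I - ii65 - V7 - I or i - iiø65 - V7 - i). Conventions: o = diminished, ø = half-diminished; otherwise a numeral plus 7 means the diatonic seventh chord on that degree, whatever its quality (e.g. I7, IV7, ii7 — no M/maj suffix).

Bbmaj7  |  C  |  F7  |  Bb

Bbmaj7: major seventh chord on Bb = scale degree 1 → I7.
C: a major triad on C, the applied dominant of V → V/V.
F7 has root F, degree 5 in Bb major, so V7.
Bb has root Bb, degree 1 in Bb major, so I.

I7 - V/V - V7 - I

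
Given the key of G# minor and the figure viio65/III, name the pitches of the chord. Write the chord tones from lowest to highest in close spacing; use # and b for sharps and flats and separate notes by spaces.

C# E G A#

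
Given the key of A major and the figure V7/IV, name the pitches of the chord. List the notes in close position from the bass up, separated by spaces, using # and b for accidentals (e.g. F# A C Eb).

V7/IV is a secondary dominant — the dominant seventh of IV. IV in A major is D, so the applied chord's root is A, a perfect fifth above.
Building a dominant seventh chord on A gives A-C#-E-G.

A C# E G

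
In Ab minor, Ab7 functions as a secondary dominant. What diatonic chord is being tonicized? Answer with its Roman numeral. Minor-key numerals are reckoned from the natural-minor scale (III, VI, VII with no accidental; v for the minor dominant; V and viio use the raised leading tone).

iv

The chord is a dominant seventh chord on Ab.
A dominant resolves down a perfect fifth: Ab → Db. In Ab minor, Db is scale degree 4, i.e. iv.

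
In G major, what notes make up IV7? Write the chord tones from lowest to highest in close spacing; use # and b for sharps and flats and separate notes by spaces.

The numeral's case and figure indicate a major seventh chord. In G major its root, the fourth degree, is C.
Stacking thirds from C gives C-E-G-B.

C E G B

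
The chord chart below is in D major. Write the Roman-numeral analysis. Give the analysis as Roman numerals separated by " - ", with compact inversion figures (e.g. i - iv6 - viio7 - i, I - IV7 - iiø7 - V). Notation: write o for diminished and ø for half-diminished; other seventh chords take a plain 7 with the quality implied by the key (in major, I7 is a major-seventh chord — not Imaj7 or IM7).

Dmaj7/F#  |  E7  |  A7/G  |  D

Dmaj7/F#: root D is the tonic; major seventh chord there is I65.
E7: chromatic; E is V of V, so V7/V.
A7/G: root A is the dominant; dominant seventh chord there is V42.
D: major triad on D = scale degree 1 → I.

I65 - V7/V - V42 - I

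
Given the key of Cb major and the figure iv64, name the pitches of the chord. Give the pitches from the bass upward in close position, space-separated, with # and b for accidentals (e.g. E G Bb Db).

Cb Fb Abb

Scale degree 4 in Cb major is Fb; here the chord built on it is altered to a minor triad. iv64 is the minor subdominant, borrowed from the parallel minor.
So the chord is Fb-Abb-Cb.
The figured bass 64 indicates second inversion, placing the fifth (Cb) in the bass: Cb-Fb-Abb.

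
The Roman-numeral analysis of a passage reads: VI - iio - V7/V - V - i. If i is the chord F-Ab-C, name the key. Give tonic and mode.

F minor

The chord Fm is a minor triad rooted on F; its label is i.
If F is scale degree 1 and the mode makes that degree carry a minor triad, the tonic is F and the mode is minor.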